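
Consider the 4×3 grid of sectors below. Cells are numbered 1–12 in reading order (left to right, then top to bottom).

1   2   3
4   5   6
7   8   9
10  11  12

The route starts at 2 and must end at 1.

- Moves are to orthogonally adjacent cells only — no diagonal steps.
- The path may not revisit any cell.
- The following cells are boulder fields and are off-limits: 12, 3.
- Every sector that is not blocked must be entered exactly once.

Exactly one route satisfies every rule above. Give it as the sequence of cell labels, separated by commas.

Need to visit all 10 open cells exactly once, starting at 2 and ending at 1.
Cell 6 has only two open neighbours (9 and 5), so the path must pass straight through it: one of those is the cell it's entered from and the other is where it exits.
Route from 2: down 1 to 5, right 1 to 6, down 1 to 9, left 1 to 8, down 1 to 11, left 1 to 10, up 3 to 1 — 9 moves in all.
Check: all 10 open cells covered.

2, 5, 6, 9, 8, 11, 10, 7, 4, 1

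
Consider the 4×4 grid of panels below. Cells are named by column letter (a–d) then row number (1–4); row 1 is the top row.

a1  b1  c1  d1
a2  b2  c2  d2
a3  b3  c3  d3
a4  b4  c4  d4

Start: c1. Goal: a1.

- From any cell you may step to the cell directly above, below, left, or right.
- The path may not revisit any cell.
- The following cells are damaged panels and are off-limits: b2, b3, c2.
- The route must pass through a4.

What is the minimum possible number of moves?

10

Any route passes through a4 somewhere between c1 and a1. Summing Manhattan distances along the two legs (c1 → a4 → a1) gives a lower bound of 5 + 3 = 8 moves.
The shortest route satisfying every rule uses 10 moves: c1 → d1 → d2 → d3 → d4 → c4 → b4 → a4 → a3 → a2 → a1.
The no-revisit rule (legs can't share cells) pushes the minimum above the 8-move bound; an exhaustive check rules out every length from 8 to 9, leaving 10 as the minimum.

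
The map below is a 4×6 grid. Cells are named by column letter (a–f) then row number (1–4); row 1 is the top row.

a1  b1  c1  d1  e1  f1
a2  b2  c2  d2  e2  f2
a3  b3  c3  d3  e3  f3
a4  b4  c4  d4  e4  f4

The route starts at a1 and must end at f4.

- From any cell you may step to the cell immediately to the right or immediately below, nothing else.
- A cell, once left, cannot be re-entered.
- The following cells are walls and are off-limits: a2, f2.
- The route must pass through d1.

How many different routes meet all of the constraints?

7

A right/down-only route from a1 to f4 makes exactly 3 down-moves and 5 right-moves in some order.
With no other constraints that would be C(8,3) = 56 routes.
Split at d1 and multiply the segment counts (each segment already excludes blocked cells): a1→d1: 1; d1→f4: 7; product = 7.
That gives 7 routes.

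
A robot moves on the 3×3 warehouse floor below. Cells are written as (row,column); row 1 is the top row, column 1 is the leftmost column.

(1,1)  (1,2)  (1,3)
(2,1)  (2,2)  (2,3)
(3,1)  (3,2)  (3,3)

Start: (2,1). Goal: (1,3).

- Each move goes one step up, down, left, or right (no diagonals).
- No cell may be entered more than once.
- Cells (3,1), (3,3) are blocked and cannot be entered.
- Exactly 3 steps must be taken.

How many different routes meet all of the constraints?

3

Need simple routes of exactly 3 moves from (2,1) to (1,3) (Manhattan distance 3, so 0 moves are spent on a detour and 0 undoing it).
Enumerating: (2,1) (1,1) (1,2) (1,3) | (2,1) (2,2) (1,2) (1,3) | (2,1) (2,2) (2,3) (1,3).
That gives 3 routes.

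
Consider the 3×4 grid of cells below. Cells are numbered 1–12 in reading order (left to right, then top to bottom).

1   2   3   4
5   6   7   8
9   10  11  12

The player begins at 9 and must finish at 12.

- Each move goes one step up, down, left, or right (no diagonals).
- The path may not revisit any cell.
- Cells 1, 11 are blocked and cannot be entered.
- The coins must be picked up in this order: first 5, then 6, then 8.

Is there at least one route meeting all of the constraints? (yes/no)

yes

One route that works: 9 → 5 → 6 → 7 → 8 → 12.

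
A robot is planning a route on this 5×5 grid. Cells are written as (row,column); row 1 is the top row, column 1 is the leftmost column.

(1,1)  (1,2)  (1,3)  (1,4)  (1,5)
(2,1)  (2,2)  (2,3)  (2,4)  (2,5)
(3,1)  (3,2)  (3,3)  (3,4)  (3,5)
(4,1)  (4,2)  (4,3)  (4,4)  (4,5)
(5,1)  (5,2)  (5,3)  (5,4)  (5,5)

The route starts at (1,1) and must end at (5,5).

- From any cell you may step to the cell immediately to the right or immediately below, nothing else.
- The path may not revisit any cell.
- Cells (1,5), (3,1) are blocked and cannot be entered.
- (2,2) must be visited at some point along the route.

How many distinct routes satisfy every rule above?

40

A right/down-only route from (1,1) to (5,5) makes exactly 4 down-moves and 4 right-moves in some order.
With no other constraints that would be C(8,4) = 70 routes.
Split at (2,2) and multiply the segment counts (each segment already excludes blocked cells): (1,1)→(2,2): 2; (2,2)→(5,5): 20; product = 40.
That gives 40 routes.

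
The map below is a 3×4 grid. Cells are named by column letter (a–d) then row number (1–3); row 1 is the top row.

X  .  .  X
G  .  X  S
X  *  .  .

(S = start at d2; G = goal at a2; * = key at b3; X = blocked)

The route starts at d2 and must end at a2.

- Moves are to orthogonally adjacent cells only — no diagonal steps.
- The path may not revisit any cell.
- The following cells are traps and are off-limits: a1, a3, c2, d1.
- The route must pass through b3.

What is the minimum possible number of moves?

5

Any route passes through b3 somewhere between d2 and a2. Summing Manhattan distances along the two legs (d2 → b3 → a2) gives a lower bound of 3 + 2 = 5 moves.
A route of 5 moves achieves this: d2 → d3 → c3 → b3 → b2 → a2.
Since 5 matches the lower bound, it is optimal.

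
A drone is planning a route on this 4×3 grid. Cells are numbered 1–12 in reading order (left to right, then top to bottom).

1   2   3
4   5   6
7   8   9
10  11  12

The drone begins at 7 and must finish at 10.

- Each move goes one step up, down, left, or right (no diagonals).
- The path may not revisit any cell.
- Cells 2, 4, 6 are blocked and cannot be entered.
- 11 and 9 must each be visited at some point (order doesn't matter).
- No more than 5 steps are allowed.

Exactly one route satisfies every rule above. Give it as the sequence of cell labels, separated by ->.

7 -> 8 -> 9 -> 12 -> 11 -> 10

The budget equals the shortest possible length, so every move has to be on a shortest route through the required cells.
Route from 7: right 2 to 9, down 1 to 12, left 2 to 10 — 5 moves in all.
Check: all required cells visited; 5 ≤ 5 moves.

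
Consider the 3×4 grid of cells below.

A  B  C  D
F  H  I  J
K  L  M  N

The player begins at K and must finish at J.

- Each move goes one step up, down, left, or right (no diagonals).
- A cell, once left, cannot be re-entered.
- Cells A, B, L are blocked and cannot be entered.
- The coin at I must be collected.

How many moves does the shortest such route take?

4

Any route passes through I somewhere between K and J. Summing Manhattan distances along the two legs (K → I → J) gives a lower bound of 3 + 1 = 4 moves.
A route of 4 moves achieves this: K → F → H → I → J.
Since 4 matches the lower bound, it is optimal.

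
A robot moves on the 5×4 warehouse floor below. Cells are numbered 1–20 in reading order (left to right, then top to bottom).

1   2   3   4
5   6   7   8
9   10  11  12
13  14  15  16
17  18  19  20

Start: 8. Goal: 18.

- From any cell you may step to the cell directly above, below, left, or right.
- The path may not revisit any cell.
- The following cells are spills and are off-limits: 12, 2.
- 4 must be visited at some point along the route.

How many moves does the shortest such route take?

7

Any route passes through 4 somewhere between 8 and 18. Summing Manhattan distances along the two legs (8 → 4 → 18) gives a lower bound of 1 + 6 = 7 moves.
A route of 7 moves achieves this: 8 → 4 → 3 → 7 → 11 → 15 → 19 → 18.
Since 7 matches the lower bound, it is optimal.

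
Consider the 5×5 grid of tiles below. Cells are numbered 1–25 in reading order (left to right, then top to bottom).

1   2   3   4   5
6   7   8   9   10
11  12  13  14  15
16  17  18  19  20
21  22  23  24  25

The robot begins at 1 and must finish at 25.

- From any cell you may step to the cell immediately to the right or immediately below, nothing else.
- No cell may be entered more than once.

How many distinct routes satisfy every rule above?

A right/down-only route from 1 to 25 makes exactly 4 down-moves and 4 right-moves in some order.
With no other constraints that would be C(8,4) = 70 routes.
That gives 70 routes.

70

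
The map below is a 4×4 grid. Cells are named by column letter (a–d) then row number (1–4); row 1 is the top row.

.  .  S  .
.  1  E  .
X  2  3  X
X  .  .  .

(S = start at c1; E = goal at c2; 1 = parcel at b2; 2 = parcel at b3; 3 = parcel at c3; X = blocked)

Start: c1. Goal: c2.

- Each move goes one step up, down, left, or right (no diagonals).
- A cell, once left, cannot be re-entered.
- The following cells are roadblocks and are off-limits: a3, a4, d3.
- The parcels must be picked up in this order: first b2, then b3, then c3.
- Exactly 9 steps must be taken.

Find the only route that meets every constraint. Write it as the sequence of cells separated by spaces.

c1 b1 a1 a2 b2 b3 b4 c4 c3 c2

The waypoints must appear in the order b2, b3, c3, with no cell reused.
Route from c1: 2× left (reaching a1), down to a2, right to b2, 2× down (reaching b4), right to c4, 2× up (reaching c2) — 9 moves in all.
Check: order respected (1 at step 4, 2 at step 5, 3 at step 8); 9 moves as required.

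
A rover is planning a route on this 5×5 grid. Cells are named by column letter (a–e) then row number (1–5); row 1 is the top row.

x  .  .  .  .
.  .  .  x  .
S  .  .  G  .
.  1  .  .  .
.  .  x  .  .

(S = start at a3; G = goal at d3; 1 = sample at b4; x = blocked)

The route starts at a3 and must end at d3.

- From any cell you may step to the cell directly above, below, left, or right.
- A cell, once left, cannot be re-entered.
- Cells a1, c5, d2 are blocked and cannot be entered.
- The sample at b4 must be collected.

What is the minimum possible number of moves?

5

Any route passes through b4 somewhere between a3 and d3. Summing Manhattan distances along the two legs (a3 → b4 → d3) gives a lower bound of 2 + 3 = 5 moves.
A route of 5 moves achieves this: a3 → a4 → b4 → b3 → c3 → d3.
Since 5 matches the lower bound, it is optimal.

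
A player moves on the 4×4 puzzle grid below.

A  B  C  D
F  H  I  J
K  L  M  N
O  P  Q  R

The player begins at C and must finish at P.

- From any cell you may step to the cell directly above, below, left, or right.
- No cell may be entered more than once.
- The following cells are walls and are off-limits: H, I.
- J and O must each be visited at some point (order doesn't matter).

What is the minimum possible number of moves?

8

Any route passes through J and O in some order between C and P. Summing Manhattan distances along each leg and taking the cheapest ordering (C → J → O → P) gives a lower bound of 2 + 5 + 1 = 8 moves.
A route of 8 moves achieves this: C → D → J → N → M → L → K → O → P.
Since 8 matches the lower bound, it is optimal.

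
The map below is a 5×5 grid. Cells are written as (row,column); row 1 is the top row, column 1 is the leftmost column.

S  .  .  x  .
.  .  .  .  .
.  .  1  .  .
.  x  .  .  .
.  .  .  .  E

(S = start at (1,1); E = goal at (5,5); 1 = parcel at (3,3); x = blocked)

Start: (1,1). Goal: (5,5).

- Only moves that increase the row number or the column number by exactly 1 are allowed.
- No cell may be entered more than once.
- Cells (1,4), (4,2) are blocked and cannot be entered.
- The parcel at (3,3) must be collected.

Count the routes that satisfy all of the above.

A right/down-only route from (1,1) to (5,5) makes exactly 4 down-moves and 4 right-moves in some order.
With no other constraints that would be C(8,4) = 70 routes.
Split at (3,3) and multiply the segment counts (each segment already excludes blocked cells): (1,1)→(3,3): 6; (3,3)→(5,5): 6; product = 36.
That gives 36 routes.

36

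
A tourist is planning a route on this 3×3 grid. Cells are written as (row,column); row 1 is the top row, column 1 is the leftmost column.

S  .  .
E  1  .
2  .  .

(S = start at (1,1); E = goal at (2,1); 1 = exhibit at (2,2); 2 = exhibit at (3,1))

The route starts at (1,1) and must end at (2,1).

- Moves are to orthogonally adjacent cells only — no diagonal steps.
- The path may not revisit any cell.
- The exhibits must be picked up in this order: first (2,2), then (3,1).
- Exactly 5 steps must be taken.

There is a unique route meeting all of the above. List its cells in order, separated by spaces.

The waypoints must appear in the order (2,2), (3,1), with no cell reused.
Route from (1,1): right 1 to (1,2), down 2 to (3,2), left 1 to (3,1), up 1 to (2,1) — 5 moves in all.
Check: order respected (1 at step 2, 2 at step 4); 5 moves as required.

(1,1) (1,2) (2,2) (3,2) (3,1) (2,1)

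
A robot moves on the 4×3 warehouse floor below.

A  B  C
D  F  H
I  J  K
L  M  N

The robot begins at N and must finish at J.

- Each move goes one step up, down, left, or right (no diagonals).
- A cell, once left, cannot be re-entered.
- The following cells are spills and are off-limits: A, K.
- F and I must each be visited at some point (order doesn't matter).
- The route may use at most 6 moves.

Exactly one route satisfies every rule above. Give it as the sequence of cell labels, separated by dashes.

N - M - L - I - D - F - J

Any route must reach F and I and still end at J within 6 moves, so the order of the required stops is forced.
Route from N: 2× left (reaching L), 2× up (reaching D), right to F, down to J — 6 moves in all.
Check: all required cells visited; 6 ≤ 6 moves.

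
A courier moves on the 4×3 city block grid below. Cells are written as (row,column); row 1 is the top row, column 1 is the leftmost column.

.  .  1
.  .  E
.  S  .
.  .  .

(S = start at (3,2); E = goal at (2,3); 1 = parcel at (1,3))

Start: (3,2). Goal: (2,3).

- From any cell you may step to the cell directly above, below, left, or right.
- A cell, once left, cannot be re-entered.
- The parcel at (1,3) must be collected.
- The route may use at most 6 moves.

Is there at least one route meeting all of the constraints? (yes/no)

One route that works: (3,2) → (2,2) → (1,2) → (1,3) → (2,3).

yes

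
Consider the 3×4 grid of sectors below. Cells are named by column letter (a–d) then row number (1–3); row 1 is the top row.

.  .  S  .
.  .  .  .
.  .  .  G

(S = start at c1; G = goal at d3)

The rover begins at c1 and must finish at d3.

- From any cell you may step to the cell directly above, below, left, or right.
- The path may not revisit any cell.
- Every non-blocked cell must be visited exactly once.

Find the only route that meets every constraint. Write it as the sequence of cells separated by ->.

c1 -> d1 -> d2 -> c2 -> b2 -> b1 -> a1 -> a2 -> a3 -> b3 -> c3 -> d3

Need to visit all 12 open cells exactly once, starting at c1 and ending at d3.
Cell a1 has only two open neighbours (a2 and b1), so the path must pass straight through it: one of those is the cell it's entered from and the other is where it exits.
Route from c1: right to d1, down to d2, 2× left (reaching b2), up to b1, left to a1, 2× down (reaching a3), 3× right (reaching d3) — 11 moves in all.
Check: all 12 open cells covered.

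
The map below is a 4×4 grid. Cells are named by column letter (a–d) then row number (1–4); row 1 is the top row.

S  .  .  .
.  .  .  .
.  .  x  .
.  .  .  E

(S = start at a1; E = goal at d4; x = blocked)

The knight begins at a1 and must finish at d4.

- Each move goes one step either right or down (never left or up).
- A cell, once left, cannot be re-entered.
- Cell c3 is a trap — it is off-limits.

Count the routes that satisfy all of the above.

A right/down-only route from a1 to d4 makes exactly 3 down-moves and 3 right-moves in some order.
With no other constraints that would be C(6,3) = 20 routes.
Subtract routes through each blocked cell (inclusion–exclusion for overlaps): − through c3: 12 → 8.
That gives 8 routes.

8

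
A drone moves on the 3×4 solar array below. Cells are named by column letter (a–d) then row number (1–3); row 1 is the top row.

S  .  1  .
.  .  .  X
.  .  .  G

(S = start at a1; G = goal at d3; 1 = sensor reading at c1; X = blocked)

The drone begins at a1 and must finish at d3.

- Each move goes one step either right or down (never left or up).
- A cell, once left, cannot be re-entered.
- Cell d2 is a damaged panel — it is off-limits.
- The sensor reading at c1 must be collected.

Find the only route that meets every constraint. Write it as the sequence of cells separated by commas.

a1, b1, c1, c2, c3, d3

Moves only go right or down, so the column and row indices never decrease.
Route from a1: right 2 to c1, down 2 to c3, right 1 to d3 — 5 moves in all.
Check: all required cells visited.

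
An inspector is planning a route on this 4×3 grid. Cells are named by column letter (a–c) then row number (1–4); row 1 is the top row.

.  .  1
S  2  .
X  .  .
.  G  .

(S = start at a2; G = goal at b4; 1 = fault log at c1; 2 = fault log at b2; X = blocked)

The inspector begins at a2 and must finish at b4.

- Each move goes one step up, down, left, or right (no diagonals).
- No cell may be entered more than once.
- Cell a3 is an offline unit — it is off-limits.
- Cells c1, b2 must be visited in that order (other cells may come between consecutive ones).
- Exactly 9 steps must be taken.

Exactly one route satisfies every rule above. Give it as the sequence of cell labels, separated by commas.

a2, a1, b1, c1, c2, b2, b3, c3, c4, b4

The waypoints must appear in the order c1, b2, with no cell reused.
Route from a2: up 1 to a1, right 2 to c1, down 1 to c2, left 1 to b2, down 1 to b3, right 1 to c3, down 1 to c4, left 1 to b4 — 9 moves in all.
Check: order respected (1 at step 3, 2 at step 5); 9 moves as required.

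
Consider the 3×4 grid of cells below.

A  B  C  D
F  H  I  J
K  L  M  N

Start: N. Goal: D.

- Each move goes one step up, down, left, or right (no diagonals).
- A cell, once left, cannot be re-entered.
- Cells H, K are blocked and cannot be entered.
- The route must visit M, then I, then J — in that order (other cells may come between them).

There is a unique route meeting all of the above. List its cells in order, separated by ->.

The waypoints must appear in the order M, I, J, with no cell reused.
Route from N: left to M, up to I, right to J, up to D — 4 moves in all.
Check: order respected (M at step 1, I at step 2, J at step 3).

N -> M -> I -> J -> D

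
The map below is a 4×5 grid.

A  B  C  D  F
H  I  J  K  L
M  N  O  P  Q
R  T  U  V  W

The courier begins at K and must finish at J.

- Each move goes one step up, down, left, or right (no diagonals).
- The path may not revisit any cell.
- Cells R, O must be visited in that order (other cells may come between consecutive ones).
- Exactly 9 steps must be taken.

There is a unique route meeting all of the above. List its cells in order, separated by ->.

K -> P -> V -> U -> T -> R -> M -> N -> O -> J

The waypoints must appear in the order R, O, with no cell reused.
Route from K: 2× down (reaching V), 3× left (reaching R), up to M, 2× right (reaching O), up to J — 9 moves in all.
Check: order respected (R at step 5, O at step 8); 9 moves as required.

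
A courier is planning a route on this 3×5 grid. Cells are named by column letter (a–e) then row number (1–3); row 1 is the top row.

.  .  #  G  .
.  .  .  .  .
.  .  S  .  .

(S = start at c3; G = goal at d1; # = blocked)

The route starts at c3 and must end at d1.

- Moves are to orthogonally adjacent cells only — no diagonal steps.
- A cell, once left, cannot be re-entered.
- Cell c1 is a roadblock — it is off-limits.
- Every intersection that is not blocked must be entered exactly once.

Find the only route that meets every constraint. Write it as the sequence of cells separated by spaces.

Need to visit all 14 open cells exactly once, starting at c3 and ending at d1.
Route from c3: 2× left (reaching a3), 2× up (reaching a1), right to b1, down to b2, 2× right (reaching d2), down to d3, right to e3, 2× up (reaching e1), left to d1 — 13 moves in all.
Check: all 14 open cells covered.

c3 b3 a3 a2 a1 b1 b2 c2 d2 d3 e3 e2 e1 d1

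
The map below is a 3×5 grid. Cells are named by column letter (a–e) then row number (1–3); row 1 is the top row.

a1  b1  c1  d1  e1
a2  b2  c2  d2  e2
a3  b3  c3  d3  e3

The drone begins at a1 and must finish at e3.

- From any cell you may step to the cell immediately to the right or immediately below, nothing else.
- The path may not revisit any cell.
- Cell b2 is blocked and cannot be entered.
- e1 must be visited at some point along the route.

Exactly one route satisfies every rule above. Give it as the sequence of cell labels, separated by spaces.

Moves only go right or down, so the column and row indices never decrease.
Route from a1: 4× right (reaching e1), 2× down (reaching e3) — 6 moves in all.
Check: all required cells visited.

a1 b1 c1 d1 e1 e2 e3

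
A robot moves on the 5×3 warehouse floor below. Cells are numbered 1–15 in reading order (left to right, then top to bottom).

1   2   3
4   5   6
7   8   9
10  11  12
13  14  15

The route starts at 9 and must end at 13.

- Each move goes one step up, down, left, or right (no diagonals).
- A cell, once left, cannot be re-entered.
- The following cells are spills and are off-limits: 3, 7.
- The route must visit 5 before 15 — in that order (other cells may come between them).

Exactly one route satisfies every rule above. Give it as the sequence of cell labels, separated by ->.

The waypoints must appear in the order 5, 15, with no cell reused.
Route from 9: up to 6, left to 5, 2× down (reaching 11), right to 12, down to 15, 2× left (reaching 13) — 8 moves in all.
Check: order respected (5 at step 2, 15 at step 6).

9 -> 6 -> 5 -> 8 -> 11 -> 12 -> 15 -> 14 -> 13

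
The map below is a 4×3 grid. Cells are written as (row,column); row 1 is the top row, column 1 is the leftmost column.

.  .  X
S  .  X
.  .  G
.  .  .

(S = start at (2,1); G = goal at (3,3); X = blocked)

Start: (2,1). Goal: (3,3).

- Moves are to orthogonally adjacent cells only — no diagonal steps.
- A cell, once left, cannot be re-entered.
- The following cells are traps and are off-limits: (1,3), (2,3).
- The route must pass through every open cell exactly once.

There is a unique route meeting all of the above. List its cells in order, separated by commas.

(2,1), (1,1), (1,2), (2,2), (3,2), (3,1), (4,1), (4,2), (4,3), (3,3)

Need to visit all 10 open cells exactly once, starting at (2,1) and ending at (3,3).
Cell (4,3) has only two open neighbours ((3,3) and (4,2)), so the path must pass straight through it: one of those is the cell it's entered from and the other is where it exits.
Route from (2,1): up 1 to (1,1), right 1 to (1,2), down 2 to (3,2), left 1 to (3,1), down 1 to (4,1), right 2 to (4,3), up 1 to (3,3) — 9 moves in all.
Check: all 10 open cells covered.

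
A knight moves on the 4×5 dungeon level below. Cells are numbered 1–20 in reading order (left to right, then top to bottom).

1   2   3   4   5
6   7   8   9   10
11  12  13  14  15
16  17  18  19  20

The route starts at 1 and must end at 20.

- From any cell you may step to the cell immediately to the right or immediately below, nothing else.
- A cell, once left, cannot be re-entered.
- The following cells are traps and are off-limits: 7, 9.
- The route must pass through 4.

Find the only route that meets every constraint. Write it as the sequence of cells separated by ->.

Moves only go right or down, so the column and row indices never decrease.
Route from 1: 4× right (reaching 5), 3× down (reaching 20) — 7 moves in all.
Check: all required cells visited.

1 -> 2 -> 3 -> 4 -> 5 -> 10 -> 15 -> 20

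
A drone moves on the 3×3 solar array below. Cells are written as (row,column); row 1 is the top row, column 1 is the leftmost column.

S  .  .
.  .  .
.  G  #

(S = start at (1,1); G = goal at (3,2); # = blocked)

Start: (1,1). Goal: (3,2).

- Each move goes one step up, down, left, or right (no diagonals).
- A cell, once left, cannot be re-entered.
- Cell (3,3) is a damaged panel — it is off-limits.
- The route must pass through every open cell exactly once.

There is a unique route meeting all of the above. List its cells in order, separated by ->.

Need to visit all 8 open cells exactly once, starting at (1,1) and ending at (3,2).
Cell (1,3) has only two open neighbours ((2,3) and (1,2)), so the path must pass straight through it: one of those is the cell it's entered from and the other is where it exits.
Route from (1,1): right 2 to (1,3), down 1 to (2,3), left 2 to (2,1), down 1 to (3,1), right 1 to (3,2) — 7 moves in all.
Check: all 8 open cells covered.

(1,1) -> (1,2) -> (1,3) -> (2,3) -> (2,2) -> (2,1) -> (3,1) -> (3,2)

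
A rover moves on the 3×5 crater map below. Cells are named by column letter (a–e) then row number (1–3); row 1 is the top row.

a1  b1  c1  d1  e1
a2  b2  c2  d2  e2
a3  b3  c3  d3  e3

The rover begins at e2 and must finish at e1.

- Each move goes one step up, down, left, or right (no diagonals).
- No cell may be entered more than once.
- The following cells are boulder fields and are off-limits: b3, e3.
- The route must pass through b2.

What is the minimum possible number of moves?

Any route passes through b2 somewhere between e2 and e1. Summing Manhattan distances along the two legs (e2 → b2 → e1) gives a lower bound of 3 + 4 = 7 moves.
A route of 7 moves achieves this: e2 → d2 → c2 → b2 → b1 → c1 → d1 → e1.
Since 7 matches the lower bound, it is optimal.

7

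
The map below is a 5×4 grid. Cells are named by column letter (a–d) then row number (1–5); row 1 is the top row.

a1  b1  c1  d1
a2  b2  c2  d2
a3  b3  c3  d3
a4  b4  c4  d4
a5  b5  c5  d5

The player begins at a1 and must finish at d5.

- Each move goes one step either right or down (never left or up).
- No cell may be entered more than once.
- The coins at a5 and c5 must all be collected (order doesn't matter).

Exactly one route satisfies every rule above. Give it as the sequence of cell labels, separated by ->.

Moves only go right or down, so the column and row indices never decrease.
Route from a1: down 4 to a5, right 3 to d5 — 7 moves in all.
Check: all required cells visited.

a1 -> a2 -> a3 -> a4 -> a5 -> b5 -> c5 -> d5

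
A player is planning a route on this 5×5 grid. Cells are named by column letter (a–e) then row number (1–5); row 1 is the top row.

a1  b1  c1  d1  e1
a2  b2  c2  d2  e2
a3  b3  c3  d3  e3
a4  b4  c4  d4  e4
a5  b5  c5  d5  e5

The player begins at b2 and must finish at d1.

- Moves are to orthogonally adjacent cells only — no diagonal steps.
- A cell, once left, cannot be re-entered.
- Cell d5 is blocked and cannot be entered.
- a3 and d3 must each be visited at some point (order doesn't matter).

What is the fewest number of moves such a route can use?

Any route passes through a3 and d3 in some order between b2 and d1. Summing Manhattan distances along each leg and taking the cheapest ordering (b2 → a3 → d3 → d1) gives a lower bound of 2 + 3 + 2 = 7 moves.
A route of 7 moves achieves this: b2 → a2 → a3 → b3 → c3 → d3 → d2 → d1.
Since 7 matches the lower bound, it is optimal.

7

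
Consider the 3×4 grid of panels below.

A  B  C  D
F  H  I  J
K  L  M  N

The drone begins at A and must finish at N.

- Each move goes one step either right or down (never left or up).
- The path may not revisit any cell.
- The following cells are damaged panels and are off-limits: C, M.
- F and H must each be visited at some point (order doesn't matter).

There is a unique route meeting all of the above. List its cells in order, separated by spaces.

A F H I J N

Moves only go right or down, so the column and row indices never decrease.
Route from A: down to F, 3× right (reaching J), down to N — 5 moves in all.
Check: all required cells visited.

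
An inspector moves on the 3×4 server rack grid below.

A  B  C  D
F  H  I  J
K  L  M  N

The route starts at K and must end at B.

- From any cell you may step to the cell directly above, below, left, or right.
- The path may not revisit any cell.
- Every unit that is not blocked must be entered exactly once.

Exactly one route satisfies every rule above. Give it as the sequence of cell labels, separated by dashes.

Need to visit all 12 open cells exactly once, starting at K and ending at B.
Route from K: right 3 to N, up 2 to D, left 1 to C, down 1 to I, left 2 to F, up 1 to A, right 1 to B — 11 moves in all.
Check: all 12 open cells covered.

K - L - M - N - J - D - C - I - H - F - A - B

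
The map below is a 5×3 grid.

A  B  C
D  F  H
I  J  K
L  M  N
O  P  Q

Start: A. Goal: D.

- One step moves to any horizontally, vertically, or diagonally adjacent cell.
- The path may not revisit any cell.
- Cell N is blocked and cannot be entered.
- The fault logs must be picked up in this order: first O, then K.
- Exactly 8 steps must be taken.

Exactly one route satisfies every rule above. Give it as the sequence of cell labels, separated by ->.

A -> F -> I -> L -> O -> M -> K -> J -> D

The waypoints must appear in the order O, K, with no cell reused.
Route from A: down-right 1 to F, down-left 1 to I, down 2 to O, up-right 2 to K, left 1 to J, up-left 1 to D — 8 moves in all.
Check: order respected (O at step 4, K at step 6); 8 moves as required.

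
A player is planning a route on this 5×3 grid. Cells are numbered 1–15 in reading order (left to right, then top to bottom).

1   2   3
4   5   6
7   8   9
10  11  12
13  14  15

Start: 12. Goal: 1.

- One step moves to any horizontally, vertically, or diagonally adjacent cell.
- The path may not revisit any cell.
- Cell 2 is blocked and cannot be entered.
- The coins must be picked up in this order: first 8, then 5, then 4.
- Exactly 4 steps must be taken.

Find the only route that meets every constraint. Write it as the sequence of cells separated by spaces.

The waypoints must appear in the order 8, 5, 4, with no cell reused.
Route from 12: up-left 1 to 8, up 1 to 5, left 1 to 4, up 1 to 1 — 4 moves in all.
Check: order respected (8 at step 1, 5 at step 2, 4 at step 3); 4 moves as required.

12 8 5 4 1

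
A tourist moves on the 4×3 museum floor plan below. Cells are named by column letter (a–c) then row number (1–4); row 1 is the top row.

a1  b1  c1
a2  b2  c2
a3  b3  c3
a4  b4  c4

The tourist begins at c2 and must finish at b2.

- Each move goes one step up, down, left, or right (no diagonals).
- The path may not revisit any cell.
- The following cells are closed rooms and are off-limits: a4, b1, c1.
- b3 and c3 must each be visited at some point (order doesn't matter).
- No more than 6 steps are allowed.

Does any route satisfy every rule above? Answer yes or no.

yes

One route that works: c2 → c3 → b3 → b2.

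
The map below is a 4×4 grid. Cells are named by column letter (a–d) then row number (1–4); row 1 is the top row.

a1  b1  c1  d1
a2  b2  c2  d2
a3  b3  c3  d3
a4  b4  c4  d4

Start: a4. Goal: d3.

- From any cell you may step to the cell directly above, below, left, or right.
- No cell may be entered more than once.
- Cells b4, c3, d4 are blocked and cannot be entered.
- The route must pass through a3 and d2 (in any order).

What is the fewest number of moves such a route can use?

6

Any route passes through a3 and d2 in some order between a4 and d3. Summing Manhattan distances along each leg and taking the cheapest ordering (a4 → a3 → d2 → d3) gives a lower bound of 1 + 4 + 1 = 6 moves.
A route of 6 moves achieves this: a4 → a3 → a2 → b2 → c2 → d2 → d3.
Since 6 matches the lower bound, it is optimal.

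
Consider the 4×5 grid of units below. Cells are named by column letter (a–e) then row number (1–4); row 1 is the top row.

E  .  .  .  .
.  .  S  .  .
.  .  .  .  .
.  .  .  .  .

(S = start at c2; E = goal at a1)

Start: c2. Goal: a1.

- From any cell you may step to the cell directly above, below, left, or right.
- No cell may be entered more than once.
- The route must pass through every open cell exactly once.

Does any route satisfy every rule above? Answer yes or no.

yes

One route that works: c2 → c1 → b1 → b2 → b3 → c3 → d3 → d2 → d1 → e1 → e2 → e3 → e4 → d4 → c4 → b4 → a4 → a3 → a2 → a1.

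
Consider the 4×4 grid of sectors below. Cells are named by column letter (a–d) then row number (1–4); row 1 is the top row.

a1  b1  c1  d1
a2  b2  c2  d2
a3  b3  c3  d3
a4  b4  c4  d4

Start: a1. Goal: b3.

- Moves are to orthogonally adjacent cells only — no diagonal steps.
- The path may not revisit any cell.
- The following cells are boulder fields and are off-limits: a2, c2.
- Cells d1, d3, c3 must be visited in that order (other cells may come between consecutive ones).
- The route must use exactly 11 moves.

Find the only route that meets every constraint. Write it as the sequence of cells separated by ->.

a1 -> b1 -> c1 -> d1 -> d2 -> d3 -> c3 -> c4 -> b4 -> a4 -> a3 -> b3

The waypoints must appear in the order d1, d3, c3, with no cell reused.
Route from a1: right 3 to d1, down 2 to d3, left 1 to c3, down 1 to c4, left 2 to a4, up 1 to a3, right 1 to b3 — 11 moves in all.
Check: order respected (d1 at step 3, d3 at step 5, c3 at step 6); 11 moves as required.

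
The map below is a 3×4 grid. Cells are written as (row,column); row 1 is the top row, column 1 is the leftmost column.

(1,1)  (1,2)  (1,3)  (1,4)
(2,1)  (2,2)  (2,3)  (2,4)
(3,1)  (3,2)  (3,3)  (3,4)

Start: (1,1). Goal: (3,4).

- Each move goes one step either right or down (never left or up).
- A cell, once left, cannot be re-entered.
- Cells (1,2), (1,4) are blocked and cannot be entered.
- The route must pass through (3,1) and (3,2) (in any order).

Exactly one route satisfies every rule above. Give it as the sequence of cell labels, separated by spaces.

(1,1) (2,1) (3,1) (3,2) (3,3) (3,4)

Moves only go right or down, so the column and row indices never decrease.
Route from (1,1): 2× down (reaching (3,1)), 3× right (reaching (3,4)) — 5 moves in all.
Check: all required cells visited.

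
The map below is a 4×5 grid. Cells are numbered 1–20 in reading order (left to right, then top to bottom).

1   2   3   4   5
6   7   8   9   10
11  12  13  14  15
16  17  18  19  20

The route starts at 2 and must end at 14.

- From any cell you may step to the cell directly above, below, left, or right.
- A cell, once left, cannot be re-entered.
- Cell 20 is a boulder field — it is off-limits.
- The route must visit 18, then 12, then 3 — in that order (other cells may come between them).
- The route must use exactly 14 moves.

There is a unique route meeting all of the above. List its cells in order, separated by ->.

The waypoints must appear in the order 18, 12, 3, with no cell reused.
Route from 2: left 1 to 1, down 3 to 16, right 2 to 18, up 1 to 13, left 1 to 12, up 1 to 7, right 1 to 8, up 1 to 3, right 1 to 4, down 2 to 14 — 14 moves in all.
Check: order respected (18 at step 6, 12 at step 8, 3 at step 11); 14 moves as required.

2 -> 1 -> 6 -> 11 -> 16 -> 17 -> 18 -> 13 -> 12 -> 7 -> 8 -> 3 -> 4 -> 9 -> 14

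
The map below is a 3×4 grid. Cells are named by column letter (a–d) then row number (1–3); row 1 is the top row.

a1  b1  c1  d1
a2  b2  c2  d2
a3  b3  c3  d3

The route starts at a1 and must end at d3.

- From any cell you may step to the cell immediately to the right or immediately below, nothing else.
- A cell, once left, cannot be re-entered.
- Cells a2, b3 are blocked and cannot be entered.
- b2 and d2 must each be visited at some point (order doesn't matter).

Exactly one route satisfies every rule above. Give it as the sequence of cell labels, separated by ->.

a1 -> b1 -> b2 -> c2 -> d2 -> d3

Moves only go right or down, so the column and row indices never decrease.
Route from a1: right 1 to b1, down 1 to b2, right 2 to d2, down 1 to d3 — 5 moves in all.
Check: all required cells visited.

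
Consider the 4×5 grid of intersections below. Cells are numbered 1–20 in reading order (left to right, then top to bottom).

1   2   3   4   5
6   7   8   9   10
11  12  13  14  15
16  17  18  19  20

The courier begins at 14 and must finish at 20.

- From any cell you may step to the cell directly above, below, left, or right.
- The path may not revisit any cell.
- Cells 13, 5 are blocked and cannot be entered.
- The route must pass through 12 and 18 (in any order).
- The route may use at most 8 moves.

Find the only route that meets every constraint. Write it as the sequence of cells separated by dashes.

The 8-move cap with required stops at 12, 18 leaves no slack for detours.
Route from 14: up to 9, 2× left (reaching 7), 2× down (reaching 17), 3× right (reaching 20) — 8 moves in all.
Check: all required cells visited; 8 ≤ 8 moves.

14 - 9 - 8 - 7 - 12 - 17 - 18 - 19 - 20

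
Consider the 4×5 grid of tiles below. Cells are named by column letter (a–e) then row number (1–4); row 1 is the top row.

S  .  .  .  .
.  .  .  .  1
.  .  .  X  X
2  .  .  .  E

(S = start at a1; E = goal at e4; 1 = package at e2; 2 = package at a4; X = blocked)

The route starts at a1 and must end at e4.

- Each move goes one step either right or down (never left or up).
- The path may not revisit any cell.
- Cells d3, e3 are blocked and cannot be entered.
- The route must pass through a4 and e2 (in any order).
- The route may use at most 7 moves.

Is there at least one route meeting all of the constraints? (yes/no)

a4 is below but to the left of e2: going e2 → a4 would need a leftward move and a4 → e2 an upward move, so no right/down-only route can visit both required cells.

no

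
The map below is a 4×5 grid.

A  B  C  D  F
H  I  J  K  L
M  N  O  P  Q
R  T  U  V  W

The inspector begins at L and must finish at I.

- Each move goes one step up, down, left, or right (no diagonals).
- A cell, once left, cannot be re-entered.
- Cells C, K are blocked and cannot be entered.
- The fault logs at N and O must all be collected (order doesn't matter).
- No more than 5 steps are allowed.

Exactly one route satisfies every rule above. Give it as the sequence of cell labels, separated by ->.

Any route must reach N and O and still end at I within 5 moves, so the order of the required stops is forced.
Route from L: down 1 to Q, left 3 to N, up 1 to I — 5 moves in all.
Check: all required cells visited; 5 ≤ 5 moves.

L -> Q -> P -> O -> N -> I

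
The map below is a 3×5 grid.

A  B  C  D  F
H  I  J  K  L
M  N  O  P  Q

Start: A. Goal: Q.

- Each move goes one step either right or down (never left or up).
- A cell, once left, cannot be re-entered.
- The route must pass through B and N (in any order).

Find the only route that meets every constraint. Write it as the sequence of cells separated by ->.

Moves only go right or down, so the column and row indices never decrease.
Route from A: right to B, 2× down (reaching N), 3× right (reaching Q) — 6 moves in all.
Check: all required cells visited.

A -> B -> I -> N -> O -> P -> Q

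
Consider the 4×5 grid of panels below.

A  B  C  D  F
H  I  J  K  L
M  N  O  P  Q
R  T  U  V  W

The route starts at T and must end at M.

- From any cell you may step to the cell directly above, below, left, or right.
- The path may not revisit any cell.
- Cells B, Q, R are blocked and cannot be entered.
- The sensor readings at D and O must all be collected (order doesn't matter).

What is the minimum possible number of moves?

Any route passes through D and O in some order between T and M. Summing Manhattan distances along each leg and taking the cheapest ordering (T → O → D → M) gives a lower bound of 2 + 3 + 5 = 10 moves.
A route of 10 moves achieves this: T → N → O → P → K → D → C → J → I → H → M.
Since 10 matches the lower bound, it is optimal.

10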